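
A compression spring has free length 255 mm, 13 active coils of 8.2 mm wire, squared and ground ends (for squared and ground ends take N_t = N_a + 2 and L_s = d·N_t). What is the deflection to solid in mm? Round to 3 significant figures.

132 mm

N_t = 15; L_s = 8.2·15 = 123 mm
δ_solid = L₀ − L_s = 255 − 123 = 132 mm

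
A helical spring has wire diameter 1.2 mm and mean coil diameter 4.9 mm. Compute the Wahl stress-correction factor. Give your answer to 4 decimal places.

C = D/d = 4.9/1.2 = 4.0833
K_W = (4C−1)/(4C−4) + 0.615/C = 15.333/12.333 + 0.1506 = 1.3939

1.3939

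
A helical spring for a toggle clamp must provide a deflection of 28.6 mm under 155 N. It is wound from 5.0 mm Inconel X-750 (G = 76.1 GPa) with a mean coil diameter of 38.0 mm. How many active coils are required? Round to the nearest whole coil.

Required rate k = F/δ = 155/28.6 = 5.4196 N/mm
N_a = Gd⁴/(8D³k) = (76.1×10³ × 5.0⁴)/(8 × 38.0³ × 5.4196)
    = 4.75625e+07 / 2.37907e+06 = 19.99 → 20 coils

20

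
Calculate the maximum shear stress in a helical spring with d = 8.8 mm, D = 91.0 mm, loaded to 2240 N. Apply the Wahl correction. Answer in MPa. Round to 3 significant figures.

868 MPa

Spring index C = D/d = 91.0/8.8 = 10.3409
K_W = (4C−1)/(4C−4) + 0.615/C = 40.364/37.364 + 0.0595 = 1.1398
τ₀ = 8FD/(πd³) = 8·2240·91.0/(π·8.8³) = 1.63072e+06/2140.9 = 761.7 MPa
τ_max = K·τ₀ = 1.1398 × 761.7 = 868.15 MPa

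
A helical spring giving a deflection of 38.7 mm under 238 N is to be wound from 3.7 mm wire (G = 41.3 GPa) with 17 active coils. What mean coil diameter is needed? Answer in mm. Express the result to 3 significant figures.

21.0 mm

Required rate k = F/δ = 238/38.7 = 6.1499 N/mm
D = (Gd⁴/(8N_a·k))^(1/3) = (41.3×10³·3.7⁴/(8·17·6.1499))^(1/3)
  = (9254.48)^(1/3) = 20.9951 mm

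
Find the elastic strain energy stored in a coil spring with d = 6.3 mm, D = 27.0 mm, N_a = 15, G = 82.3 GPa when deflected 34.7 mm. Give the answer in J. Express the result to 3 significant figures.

k = Gd⁴/(8D³N_a) = (82.3×10³)(6.3⁴)/(8·27.0³·15) = 54.89 N/mm
U = ½kδ² = 0.5 × 54.89 × 34.7² = 33046 N·mm = 33.046 J

33.0 J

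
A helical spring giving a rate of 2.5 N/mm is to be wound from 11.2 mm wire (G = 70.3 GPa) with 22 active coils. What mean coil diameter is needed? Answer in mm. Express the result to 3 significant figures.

136 mm

D = (Gd⁴/(8N_a·k))^(1/3) = (70.3×10³·11.2⁴/(8·22·2.5))^(1/3)
  = (2.51405e+06)^(1/3) = 135.9747 mm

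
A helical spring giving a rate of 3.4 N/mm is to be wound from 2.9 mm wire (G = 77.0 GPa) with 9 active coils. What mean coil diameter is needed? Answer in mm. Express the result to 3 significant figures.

D = (Gd⁴/(8N_a·k))^(1/3) = (77.0×10³·2.9⁴/(8·9·3.4))^(1/3)
  = (22247)^(1/3) = 28.1249 mm

28.1 mm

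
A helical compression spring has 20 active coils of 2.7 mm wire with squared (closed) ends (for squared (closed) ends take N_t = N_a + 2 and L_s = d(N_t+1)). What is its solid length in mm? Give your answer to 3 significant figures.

squared (closed) ends: N_t = N_a + 2 = 20 + 2 = 22
L_s = d·(N_t+1) = 2.7 × 23 = 62.1 mm

62.1 mm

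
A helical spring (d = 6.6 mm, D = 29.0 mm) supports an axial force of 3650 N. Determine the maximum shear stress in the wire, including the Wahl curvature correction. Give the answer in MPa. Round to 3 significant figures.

Spring index C = D/d = 29.0/6.6 = 4.3939
K_W = (4C−1)/(4C−4) + 0.615/C = 16.576/13.576 + 0.1400 = 1.3609
τ₀ = 8FD/(πd³) = 8·3650·29.0/(π·6.6³) = 846800/903.2 = 937.56 MPa
τ_max = K·τ₀ = 1.3609 × 937.56 = 1276 MPa

1280 MPa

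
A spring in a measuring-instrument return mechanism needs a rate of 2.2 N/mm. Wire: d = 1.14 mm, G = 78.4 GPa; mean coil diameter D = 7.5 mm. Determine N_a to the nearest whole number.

N_a = Gd⁴/(8D³k) = (78.4×10³ × 1.14⁴)/(8 × 7.5³ × 2.2)
    = 132414 / 7425 = 17.83 → 18 coils

18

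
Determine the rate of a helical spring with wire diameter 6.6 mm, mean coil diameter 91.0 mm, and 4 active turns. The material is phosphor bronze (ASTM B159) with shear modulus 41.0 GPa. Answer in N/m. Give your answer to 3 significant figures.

3230 N/m

k = Gd⁴/(8D³N_a) = (41.0×10³ × 6.6⁴) / (8 × 91.0³ × 4)
  = 7.77964e+07 / 2.41143e+07 = 3.2262 N/mm = 3226.2 N/m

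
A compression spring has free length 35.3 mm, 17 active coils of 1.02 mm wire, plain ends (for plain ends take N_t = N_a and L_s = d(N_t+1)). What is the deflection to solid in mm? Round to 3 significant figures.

N_t = 17; L_s = 1.02·18 = 18.36 mm
δ_solid = L₀ − L_s = 35.3 − 18.36 = 16.94 mm

16.9 mm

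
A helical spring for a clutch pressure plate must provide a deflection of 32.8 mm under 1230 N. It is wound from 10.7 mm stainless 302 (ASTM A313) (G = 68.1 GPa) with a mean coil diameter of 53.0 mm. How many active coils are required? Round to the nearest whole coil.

20

Required rate k = F/δ = 1230/32.8 = 37.5 N/mm
N_a = Gd⁴/(8D³k) = (68.1×10³ × 10.7⁴)/(8 × 53.0³ × 37.5)
    = 8.92652e+08 / 4.46631e+07 = 19.99 → 20 coils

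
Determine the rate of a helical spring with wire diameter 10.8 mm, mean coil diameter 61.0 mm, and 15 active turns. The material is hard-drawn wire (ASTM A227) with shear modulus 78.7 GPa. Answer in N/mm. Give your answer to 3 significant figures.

k = Gd⁴/(8D³N_a) = (78.7×10³ × 10.8⁴) / (8 × 61.0³ × 15)
  = 1.0707e+09 / 2.72377e+07 = 39.31 N/mm

39.3 N/mm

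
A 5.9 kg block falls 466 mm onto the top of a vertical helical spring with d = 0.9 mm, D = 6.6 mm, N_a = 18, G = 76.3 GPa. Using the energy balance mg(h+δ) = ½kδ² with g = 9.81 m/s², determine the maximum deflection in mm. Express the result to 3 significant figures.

k = Gd⁴/(8D³N_a) = (76.3×10³)(0.9⁴)/(8·6.6³·18) = 1.2092 N/mm
W = mg = 5.9 × 9.81 = 57.879 N
½kδ² − Wδ − Wh = 0 → δ = (W + √(W² + 2kWh))/k
δ = (57.879 + √(3350 + 65228.5))/1.2092 = (57.879 + 261.87)/1.2092 = 264.43 mm

264 mm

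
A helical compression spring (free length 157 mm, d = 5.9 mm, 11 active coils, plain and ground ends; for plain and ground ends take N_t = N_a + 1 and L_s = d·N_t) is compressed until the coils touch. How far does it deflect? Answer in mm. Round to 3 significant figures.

86.2 mm

N_t = 12; L_s = 5.9·12 = 70.8 mm
δ_solid = L₀ − L_s = 157 − 70.8 = 86.2 mm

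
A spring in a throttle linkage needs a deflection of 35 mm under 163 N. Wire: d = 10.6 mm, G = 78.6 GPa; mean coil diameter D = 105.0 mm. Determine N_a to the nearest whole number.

23

Required rate k = F/δ = 163/35 = 4.6571 N/mm
N_a = Gd⁴/(8D³k) = (78.6×10³ × 10.6⁴)/(8 × 105.0³ × 4.6571)
    = 9.92307e+08 / 4.31298e+07 = 23.01 → 23 coils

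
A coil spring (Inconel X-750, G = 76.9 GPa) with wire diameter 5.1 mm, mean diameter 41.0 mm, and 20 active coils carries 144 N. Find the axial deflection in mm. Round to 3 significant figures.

30.5 mm

k = Gd⁴/(8D³N_a) = (76.9×10³)(5.1⁴)/(8·41.0³·20) = 4.7178 N/mm
δ = F/k = 144 / 4.7178 = 30.523 mm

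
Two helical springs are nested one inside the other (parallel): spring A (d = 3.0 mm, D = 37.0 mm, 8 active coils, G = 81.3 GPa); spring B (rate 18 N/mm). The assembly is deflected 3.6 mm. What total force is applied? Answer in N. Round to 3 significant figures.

k_A = Gd⁴/(8D³N_a) = (81.3×10³)(3.0⁴)/(8·37.0³·8) = 2.0314 N/mm
Parallel: k_eq = 2.0314 + 18 = 20.031 N/mm
F = k_eq·δ = 20.031·3.6 = 72.113 N

72.1 N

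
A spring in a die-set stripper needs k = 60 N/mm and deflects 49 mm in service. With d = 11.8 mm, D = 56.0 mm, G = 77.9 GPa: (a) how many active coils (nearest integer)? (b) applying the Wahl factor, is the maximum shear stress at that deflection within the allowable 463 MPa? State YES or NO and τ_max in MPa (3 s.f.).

N_a = Gd⁴/(8D³k) = (77.9×10³)(11.8⁴)/(8·56.0³·60) = 17.92 → N_a = 18
Actual rate k = Gd⁴/(8D³·18) = 59.723 N/mm
Working load F = kδ = 59.723·49 = 2926.4 N
C = 56.0/11.8 = 4.7458; K_W = (4C−1)/(4C−4)+0.615/C = 1.3298
τ_max = K_W·8FD/(πd³) = 1.3298·253.99 = 337.76 MPa
τ_max ≤ 463 MPa → acceptable

(a) 18 coils; (b) YES, τ_max = 338 MPa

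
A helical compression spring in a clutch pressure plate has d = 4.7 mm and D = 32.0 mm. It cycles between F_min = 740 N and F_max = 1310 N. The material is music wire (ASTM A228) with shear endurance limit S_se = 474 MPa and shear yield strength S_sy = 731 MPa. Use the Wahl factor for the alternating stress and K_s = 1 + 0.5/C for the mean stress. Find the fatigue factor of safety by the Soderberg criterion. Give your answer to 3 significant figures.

C = D/d = 32.0/4.7 = 6.8085; K_W = (4C−1)/(4C−4)+0.615/C = 1.2194; K_s = 1+0.5/C = 1.0734
F_a = (F_max−F_min)/2 = 285 N; F_m = (F_max+F_min)/2 = 1025 N
τ_a = K_W·8F_aD/(πd³) = 1.2194 × 223.69 = 272.78 MPa
τ_m = K_s·8F_mD/(πd³) = 1.0734 × 804.49 = 863.57 MPa
Soderberg: 1/n_f = τ_a/S_se + τ_m/S_sy = 272.78/474 + 863.57/731 = 0.57548 + 1.18135 = 1.7568
n_f = 1/1.7568 = 0.5692

0.569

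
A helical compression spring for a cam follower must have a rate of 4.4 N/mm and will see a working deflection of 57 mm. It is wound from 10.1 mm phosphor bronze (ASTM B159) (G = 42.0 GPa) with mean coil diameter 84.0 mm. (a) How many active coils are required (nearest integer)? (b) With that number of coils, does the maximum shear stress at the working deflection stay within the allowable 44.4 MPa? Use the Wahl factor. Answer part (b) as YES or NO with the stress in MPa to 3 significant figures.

(a) 21 coils; (b) NO, τ_max = 61.1 MPa

N_a = Gd⁴/(8D³k) = (42.0×10³)(10.1⁴)/(8·84.0³·4.4) = 20.95 → N_a = 21
Actual rate k = Gd⁴/(8D³·21) = 4.3892 N/mm
Working load F = kδ = 4.3892·57 = 250.19 N
C = 84.0/10.1 = 8.3168; K_W = (4C−1)/(4C−4)+0.615/C = 1.1764
τ_max = K_W·8FD/(πd³) = 1.1764·51.942 = 61.107 MPa
τ_max > 44.4 MPa → exceeds allowable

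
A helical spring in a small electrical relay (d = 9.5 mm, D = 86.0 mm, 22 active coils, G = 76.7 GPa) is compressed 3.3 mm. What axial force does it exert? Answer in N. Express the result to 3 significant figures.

k = Gd⁴/(8D³N_a) = (76.7×10³)(9.5⁴)/(8·86.0³·22) = 5.5806 N/mm
F = k·δ = 5.5806 × 3.3 = 18.416 N

18.4 N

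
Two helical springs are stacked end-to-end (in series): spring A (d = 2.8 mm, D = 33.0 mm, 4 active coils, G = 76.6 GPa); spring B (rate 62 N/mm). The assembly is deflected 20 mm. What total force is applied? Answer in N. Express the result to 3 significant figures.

76.8 N

k_A = Gd⁴/(8D³N_a) = (76.6×10³)(2.8⁴)/(8·33.0³·4) = 4.0942 N/mm
Series: 1/k_eq = 1/4.0942 + 1/62 = 0.26038; k_eq = 3.8406 N/mm
F = k_eq·δ = 3.8406·20 = 76.812 N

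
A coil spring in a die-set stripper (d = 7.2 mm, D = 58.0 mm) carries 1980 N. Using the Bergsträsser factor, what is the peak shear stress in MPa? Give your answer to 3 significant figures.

Spring index C = D/d = 58.0/7.2 = 8.0556
K_B = (4C+2)/(4C−3) = 34.222/29.222 = 1.1711
τ₀ = 8FD/(πd³) = 8·1980·58.0/(π·7.2³) = 918720/1172.6 = 783.49 MPa
τ_max = K·τ₀ = 1.1711 × 783.49 = 917.55 MPa

918 MPa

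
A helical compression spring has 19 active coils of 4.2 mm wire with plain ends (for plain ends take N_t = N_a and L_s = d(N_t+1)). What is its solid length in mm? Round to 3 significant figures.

plain ends: N_t = N_a = 19
L_s = d·(N_t+1) = 4.2 × 20 = 84 mm

84.0 mm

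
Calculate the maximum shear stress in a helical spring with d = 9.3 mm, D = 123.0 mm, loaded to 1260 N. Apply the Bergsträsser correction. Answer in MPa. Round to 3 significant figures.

Spring index C = D/d = 123.0/9.3 = 13.2258
K_B = (4C+2)/(4C−3) = 54.903/49.903 = 1.1002
τ₀ = 8FD/(πd³) = 8·1260·123.0/(π·9.3³) = 1.23984e+06/2527 = 490.64 MPa
τ_max = K·τ₀ = 1.1002 × 490.64 = 539.8 MPa

540 MPa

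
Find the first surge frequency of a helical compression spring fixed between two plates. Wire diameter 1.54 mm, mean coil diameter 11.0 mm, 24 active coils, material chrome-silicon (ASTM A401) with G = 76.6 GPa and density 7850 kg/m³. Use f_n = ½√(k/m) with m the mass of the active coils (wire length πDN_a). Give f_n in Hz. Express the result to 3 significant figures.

186 Hz

k = Gd⁴/(8D³N_a) = (76.6×10³)(1.54⁴)/(8·11.0³·24) = 1.6859 N/mm = 1685.9 N/m
Wire length L = πDN_a = π·11.0·24 = 829.38 mm
m = ρ·(πd²/4)·L = 7850 × 1.8627×10⁻⁶ m² × 0.82938 m = 0.012127 kg
f_n = ½√(k/m) = 0.5·√(1685.9/0.012127) = 0.5·√(1.3902e+05) = 186.43 Hz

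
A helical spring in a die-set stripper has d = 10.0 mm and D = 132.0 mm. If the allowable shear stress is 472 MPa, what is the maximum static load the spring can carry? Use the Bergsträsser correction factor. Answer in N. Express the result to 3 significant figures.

C = D/d = 132.0/10.0 = 13.2000
K_B = (4C+2)/(4C−3) = 54.800/49.800 = 1.1004
τ_max = K·8FD/(πd³) → F_max = τ_allow·πd³/(8DK)
F_max = 472·π·10.0³/(8·132.0·1.1004) = 1.4828e+06/1162 = 1276.1 N

1280 N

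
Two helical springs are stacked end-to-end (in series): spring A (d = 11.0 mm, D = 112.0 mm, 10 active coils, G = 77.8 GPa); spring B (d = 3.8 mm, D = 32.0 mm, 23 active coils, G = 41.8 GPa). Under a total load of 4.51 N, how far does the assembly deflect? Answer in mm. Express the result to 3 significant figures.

3.56 mm

k_A = Gd⁴/(8D³N_a) = (77.8×10³)(11.0⁴)/(8·112.0³·10) = 10.135 N/mm
k_B = Gd⁴/(8D³N_a) = (41.8×10³)(3.8⁴)/(8·32.0³·23) = 1.4456 N/mm
Series: 1/k_eq = 1/10.135 + 1/1.4456 = 0.79043; k_eq = 1.2651 N/mm
δ = F/k_eq = 4.51/1.2651 = 3.5649 mm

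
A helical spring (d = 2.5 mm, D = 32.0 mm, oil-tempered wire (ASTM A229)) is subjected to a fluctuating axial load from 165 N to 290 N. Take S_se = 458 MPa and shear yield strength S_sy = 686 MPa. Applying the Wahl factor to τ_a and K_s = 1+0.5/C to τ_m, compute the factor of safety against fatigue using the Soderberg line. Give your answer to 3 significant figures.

0.386

C = D/d = 32.0/2.5 = 12.8000; K_W = (4C−1)/(4C−4)+0.615/C = 1.1116; K_s = 1+0.5/C = 1.0391
F_a = (F_max−F_min)/2 = 62.5 N; F_m = (F_max+F_min)/2 = 227.5 N
τ_a = K_W·8F_aD/(πd³) = 1.1116 × 325.95 = 362.33 MPa
τ_m = K_s·8F_mD/(πd³) = 1.0391 × 1186.5 = 1232.8 MPa
Soderberg: 1/n_f = τ_a/S_se + τ_m/S_sy = 362.33/458 + 1232.8/686 = 0.79111 + 1.79709 = 2.5882
n_f = 1/2.5882 = 0.3864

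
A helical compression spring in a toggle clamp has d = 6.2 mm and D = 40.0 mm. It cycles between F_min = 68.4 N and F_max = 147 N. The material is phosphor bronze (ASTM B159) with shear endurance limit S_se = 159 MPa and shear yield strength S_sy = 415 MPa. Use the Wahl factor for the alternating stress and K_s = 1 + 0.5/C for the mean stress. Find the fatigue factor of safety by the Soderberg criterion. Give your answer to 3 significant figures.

4.00

C = D/d = 40.0/6.2 = 6.4516; K_W = (4C−1)/(4C−4)+0.615/C = 1.2329; K_s = 1+0.5/C = 1.0775
F_a = (F_max−F_min)/2 = 39.3 N; F_m = (F_max+F_min)/2 = 107.7 N
τ_a = K_W·8F_aD/(πd³) = 1.2329 × 16.796 = 20.708 MPa
τ_m = K_s·8F_mD/(πd³) = 1.0775 × 46.03 = 49.597 MPa
Soderberg: 1/n_f = τ_a/S_se + τ_m/S_sy = 20.708/159 + 49.597/415 = 0.13024 + 0.11951 = 0.24975
n_f = 1/0.24975 = 4.004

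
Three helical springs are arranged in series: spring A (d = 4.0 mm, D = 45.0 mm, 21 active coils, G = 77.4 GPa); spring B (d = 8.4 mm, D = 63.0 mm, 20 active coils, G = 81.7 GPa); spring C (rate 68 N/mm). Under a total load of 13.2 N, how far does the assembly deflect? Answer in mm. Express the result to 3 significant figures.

k_A = Gd⁴/(8D³N_a) = (77.4×10³)(4.0⁴)/(8·45.0³·21) = 1.2943 N/mm
k_B = Gd⁴/(8D³N_a) = (81.7×10³)(8.4⁴)/(8·63.0³·20) = 10.167 N/mm
Series: 1/k_eq = 1/1.2943 + 1/10.167 + 1/68 = 0.88568; k_eq = 1.1291 N/mm
δ = F/k_eq = 13.2/1.1291 = 11.691 mm

11.7 mm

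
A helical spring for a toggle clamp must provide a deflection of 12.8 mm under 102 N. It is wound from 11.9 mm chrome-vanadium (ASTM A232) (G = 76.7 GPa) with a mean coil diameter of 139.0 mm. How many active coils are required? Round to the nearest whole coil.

Required rate k = F/δ = 102/12.8 = 7.9688 N/mm
N_a = Gd⁴/(8D³k) = (76.7×10³ × 11.9⁴)/(8 × 139.0³ × 7.9688)
    = 1.5381e+09 / 1.71208e+08 = 8.984 → 9 coils

9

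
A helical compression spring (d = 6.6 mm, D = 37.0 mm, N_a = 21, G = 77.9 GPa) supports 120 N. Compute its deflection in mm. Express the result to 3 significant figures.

k = Gd⁴/(8D³N_a) = (77.9×10³)(6.6⁴)/(8·37.0³·21) = 17.37 N/mm
δ = F/k = 120 / 17.37 = 6.9085 mm

6.91 mm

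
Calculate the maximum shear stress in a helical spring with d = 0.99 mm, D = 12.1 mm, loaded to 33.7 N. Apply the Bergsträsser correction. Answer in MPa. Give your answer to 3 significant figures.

Spring index C = D/d = 12.1/0.99 = 12.2222
K_B = (4C+2)/(4C−3) = 50.889/45.889 = 1.1090
τ₀ = 8FD/(πd³) = 8·33.7·12.1/(π·0.99³) = 3262.16/3.0483 = 1070.2 MPa
τ_max = K·τ₀ = 1.1090 × 1070.2 = 1186.8 MPa

1190 MPa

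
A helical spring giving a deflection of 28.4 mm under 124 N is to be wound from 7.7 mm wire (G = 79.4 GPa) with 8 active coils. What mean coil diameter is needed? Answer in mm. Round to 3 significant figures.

100 mm

Required rate k = F/δ = 124/28.4 = 4.3662 N/mm
D = (Gd⁴/(8N_a·k))^(1/3) = (79.4×10³·7.7⁴/(8·8·4.3662))^(1/3)
  = (998850)^(1/3) = 99.9616 mm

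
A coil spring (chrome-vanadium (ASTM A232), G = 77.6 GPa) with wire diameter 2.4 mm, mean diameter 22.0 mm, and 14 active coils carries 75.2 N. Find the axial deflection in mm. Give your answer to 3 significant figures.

k = Gd⁴/(8D³N_a) = (77.6×10³)(2.4⁴)/(8·22.0³·14) = 2.1588 N/mm
δ = F/k = 75.2 / 2.1588 = 34.834 mm

34.8 mm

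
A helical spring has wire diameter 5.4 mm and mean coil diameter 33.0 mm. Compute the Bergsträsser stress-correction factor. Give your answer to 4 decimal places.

1.2332

C = D/d = 33.0/5.4 = 6.1111
K_B = (4C+2)/(4C−3) = 26.444/21.444 = 1.2332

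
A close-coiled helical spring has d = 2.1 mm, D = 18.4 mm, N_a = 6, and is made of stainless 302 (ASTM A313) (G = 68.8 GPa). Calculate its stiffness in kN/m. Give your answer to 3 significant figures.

k = Gd⁴/(8D³N_a) = (68.8×10³ × 2.1⁴) / (8 × 18.4³ × 6)
  = 1.33803e+06 / 299016 = 4.4748 N/mm

4.47 kN/m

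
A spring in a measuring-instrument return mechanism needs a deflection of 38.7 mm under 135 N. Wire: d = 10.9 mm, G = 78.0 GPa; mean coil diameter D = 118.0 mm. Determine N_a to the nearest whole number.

24

Required rate k = F/δ = 135/38.7 = 3.4884 N/mm
N_a = Gd⁴/(8D³k) = (78.0×10³ × 10.9⁴)/(8 × 118.0³ × 3.4884)
    = 1.10103e+09 / 4.58521e+07 = 24.01 → 24 coils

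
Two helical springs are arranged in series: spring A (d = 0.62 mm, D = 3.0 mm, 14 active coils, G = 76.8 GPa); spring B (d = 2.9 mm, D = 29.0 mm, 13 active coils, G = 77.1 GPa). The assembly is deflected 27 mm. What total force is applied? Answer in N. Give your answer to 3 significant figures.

k_A = Gd⁴/(8D³N_a) = (76.8×10³)(0.62⁴)/(8·3.0³·14) = 3.7527 N/mm
k_B = Gd⁴/(8D³N_a) = (77.1×10³)(2.9⁴)/(8·29.0³·13) = 2.1499 N/mm
Series: 1/k_eq = 1/3.7527 + 1/2.1499 = 0.73161; k_eq = 1.3668 N/mm
F = k_eq·δ = 1.3668·27 = 36.905 N

36.9 N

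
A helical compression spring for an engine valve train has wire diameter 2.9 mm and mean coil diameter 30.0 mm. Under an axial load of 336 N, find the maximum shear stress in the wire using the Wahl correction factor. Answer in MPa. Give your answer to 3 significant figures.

1200 MPa

Spring index C = D/d = 30.0/2.9 = 10.3448
K_W = (4C−1)/(4C−4) + 0.615/C = 40.379/37.379 + 0.0594 = 1.1397
τ₀ = 8FD/(πd³) = 8·336·30.0/(π·2.9³) = 80640/76.62 = 1052.5 MPa
τ_max = K·τ₀ = 1.1397 × 1052.5 = 1199.5 MPa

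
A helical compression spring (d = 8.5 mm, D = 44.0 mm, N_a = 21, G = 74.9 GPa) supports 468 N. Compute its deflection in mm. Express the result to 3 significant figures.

17.1 mm

k = Gd⁴/(8D³N_a) = (74.9×10³)(8.5⁴)/(8·44.0³·21) = 27.321 N/mm
δ = F/k = 468 / 27.321 = 17.13 mm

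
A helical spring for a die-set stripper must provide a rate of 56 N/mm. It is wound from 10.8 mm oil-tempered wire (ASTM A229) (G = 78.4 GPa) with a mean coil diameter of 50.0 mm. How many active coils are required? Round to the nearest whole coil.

N_a = Gd⁴/(8D³k) = (78.4×10³ × 10.8⁴)/(8 × 50.0³ × 56)
    = 1.06662e+09 / 5.6e+07 = 19.05 → 19 coils

19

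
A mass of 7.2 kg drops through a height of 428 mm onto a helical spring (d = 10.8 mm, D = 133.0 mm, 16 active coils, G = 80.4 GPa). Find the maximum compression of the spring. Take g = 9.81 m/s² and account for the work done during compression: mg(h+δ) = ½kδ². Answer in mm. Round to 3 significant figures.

k = Gd⁴/(8D³N_a) = (80.4×10³)(10.8⁴)/(8·133.0³·16) = 3.6323 N/mm
W = mg = 7.2 × 9.81 = 70.632 N
½kδ² − Wδ − Wh = 0 → δ = (W + √(W² + 2kWh))/k
δ = (70.632 + √(4988.9 + 219615))/3.6323 = (70.632 + 473.92)/3.6323 = 149.92 mm

150 mm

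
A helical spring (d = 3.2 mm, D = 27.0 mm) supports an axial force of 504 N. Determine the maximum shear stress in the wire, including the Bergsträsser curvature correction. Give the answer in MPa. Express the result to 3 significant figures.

1230 MPa

Spring index C = D/d = 27.0/3.2 = 8.4375
K_B = (4C+2)/(4C−3) = 35.750/30.750 = 1.1626
τ₀ = 8FD/(πd³) = 8·504·27.0/(π·3.2³) = 108864/102.94 = 1057.5 MPa
τ_max = K·τ₀ = 1.1626 × 1057.5 = 1229.5 MPa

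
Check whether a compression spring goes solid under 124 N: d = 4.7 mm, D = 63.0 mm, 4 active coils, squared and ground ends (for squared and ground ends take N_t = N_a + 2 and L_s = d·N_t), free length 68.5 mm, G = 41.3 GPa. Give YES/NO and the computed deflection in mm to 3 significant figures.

k = Gd⁴/(8D³N_a) = (41.3×10³)(4.7⁴)/(8·63.0³·4) = 2.5187 N/mm
N_t = 6; L_s = 4.7·6 = 28.2 mm; δ_solid = L₀ − L_s = 68.5 − 28.2 = 40.3 mm
δ = F/k = 124/2.5187 = 49.232 mm
δ ≥ δ_solid → spring goes solid

YES, δ = 49.2 mm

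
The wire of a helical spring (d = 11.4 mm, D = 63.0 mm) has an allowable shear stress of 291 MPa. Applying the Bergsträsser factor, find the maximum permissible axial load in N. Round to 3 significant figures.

2130 N

C = D/d = 63.0/11.4 = 5.5263
K_B = (4C+2)/(4C−3) = 24.105/19.105 = 1.2617
τ_max = K·8FD/(πd³) → F_max = τ_allow·πd³/(8DK)
F_max = 291·π·11.4³/(8·63.0·1.2617) = 1.3544e+06/635.9 = 2129.9 N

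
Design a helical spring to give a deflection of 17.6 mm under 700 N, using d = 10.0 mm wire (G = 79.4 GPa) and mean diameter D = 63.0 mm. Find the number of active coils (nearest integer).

Required rate k = F/δ = 700/17.6 = 39.773 N/mm
N_a = Gd⁴/(8D³k) = (79.4×10³ × 10.0⁴)/(8 × 63.0³ × 39.773)
    = 7.94e+08 / 7.95604e+07 = 9.98 → 10 coils

10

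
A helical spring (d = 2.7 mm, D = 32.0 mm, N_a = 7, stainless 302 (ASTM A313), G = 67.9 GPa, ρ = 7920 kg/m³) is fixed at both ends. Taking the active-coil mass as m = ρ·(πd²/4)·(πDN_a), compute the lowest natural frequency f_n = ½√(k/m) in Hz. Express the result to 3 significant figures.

k = Gd⁴/(8D³N_a) = (67.9×10³)(2.7⁴)/(8·32.0³·7) = 1.9665 N/mm = 1966.5 N/m
Wire length L = πDN_a = π·32.0·7 = 703.72 mm
m = ρ·(πd²/4)·L = 7920 × 5.7256×10⁻⁶ m² × 0.70372 m = 0.031911 kg
f_n = ½√(k/m) = 0.5·√(1966.5/0.031911) = 0.5·√(61624) = 124.12 Hz

124 Hz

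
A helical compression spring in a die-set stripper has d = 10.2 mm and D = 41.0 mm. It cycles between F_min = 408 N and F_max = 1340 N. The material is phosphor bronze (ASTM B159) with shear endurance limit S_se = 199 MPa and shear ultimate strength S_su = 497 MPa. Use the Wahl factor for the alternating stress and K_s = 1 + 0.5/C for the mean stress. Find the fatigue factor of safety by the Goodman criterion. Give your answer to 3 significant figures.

C = D/d = 41.0/10.2 = 4.0196; K_W = (4C−1)/(4C−4)+0.615/C = 1.4014; K_s = 1+0.5/C = 1.1244
F_a = (F_max−F_min)/2 = 466 N; F_m = (F_max+F_min)/2 = 874 N
τ_a = K_W·8F_aD/(πd³) = 1.4014 × 45.847 = 64.249 MPa
τ_m = K_s·8F_mD/(πd³) = 1.1244 × 85.987 = 96.683 MPa
Goodman: 1/n_f = τ_a/S_se + τ_m/S_su = 64.249/199 + 96.683/497 = 0.32286 + 0.19453 = 0.51739
n_f = 1/0.51739 = 1.933

1.93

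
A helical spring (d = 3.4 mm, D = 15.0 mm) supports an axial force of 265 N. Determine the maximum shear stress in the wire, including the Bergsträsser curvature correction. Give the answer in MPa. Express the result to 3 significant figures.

Spring index C = D/d = 15.0/3.4 = 4.4118
K_B = (4C+2)/(4C−3) = 19.647/14.647 = 1.3414
τ₀ = 8FD/(πd³) = 8·265·15.0/(π·3.4³) = 31800/123.48 = 257.54 MPa
τ_max = K·τ₀ = 1.3414 × 257.54 = 345.45 MPa

345 MPa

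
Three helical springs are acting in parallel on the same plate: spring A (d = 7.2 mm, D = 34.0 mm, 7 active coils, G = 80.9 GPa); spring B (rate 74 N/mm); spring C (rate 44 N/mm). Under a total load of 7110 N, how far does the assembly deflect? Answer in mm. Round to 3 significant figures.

k_A = Gd⁴/(8D³N_a) = (80.9×10³)(7.2⁴)/(8·34.0³·7) = 98.777 N/mm
Parallel: k_eq = 98.777 + 74 + 44 = 216.78 N/mm
δ = F/k_eq = 7110/216.78 = 32.799 mm

32.8 mm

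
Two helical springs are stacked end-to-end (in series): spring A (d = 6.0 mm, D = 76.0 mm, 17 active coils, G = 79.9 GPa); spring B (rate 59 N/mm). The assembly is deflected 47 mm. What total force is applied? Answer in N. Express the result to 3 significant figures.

79.2 N

k_A = Gd⁴/(8D³N_a) = (79.9×10³)(6.0⁴)/(8·76.0³·17) = 1.7345 N/mm
Series: 1/k_eq = 1/1.7345 + 1/59 = 0.59349; k_eq = 1.685 N/mm
F = k_eq·δ = 1.685·47 = 79.193 N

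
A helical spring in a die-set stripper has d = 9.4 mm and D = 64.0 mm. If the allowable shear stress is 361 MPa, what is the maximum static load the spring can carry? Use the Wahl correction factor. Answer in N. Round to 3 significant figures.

C = D/d = 64.0/9.4 = 6.8085
K_W = (4C−1)/(4C−4) + 0.615/C = 26.234/23.234 + 0.0903 = 1.2194
τ_max = K·8FD/(πd³) → F_max = τ_allow·πd³/(8DK)
F_max = 361·π·9.4³/(8·64.0·1.2194) = 9.4198e+05/624.36 = 1508.7 N

1510 N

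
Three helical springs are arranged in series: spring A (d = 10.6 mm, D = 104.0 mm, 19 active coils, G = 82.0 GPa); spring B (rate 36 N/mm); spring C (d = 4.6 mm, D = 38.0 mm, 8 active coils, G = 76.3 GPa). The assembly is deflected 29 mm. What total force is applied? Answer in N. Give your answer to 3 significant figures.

k_A = Gd⁴/(8D³N_a) = (82.0×10³)(10.6⁴)/(8·104.0³·19) = 6.0547 N/mm
k_C = Gd⁴/(8D³N_a) = (76.3×10³)(4.6⁴)/(8·38.0³·8) = 9.728 N/mm
Series: 1/k_eq = 1/6.0547 + 1/36 + 1/9.728 = 0.29573; k_eq = 3.3814 N/mm
F = k_eq·δ = 3.3814·29 = 98.061 N

98.1 N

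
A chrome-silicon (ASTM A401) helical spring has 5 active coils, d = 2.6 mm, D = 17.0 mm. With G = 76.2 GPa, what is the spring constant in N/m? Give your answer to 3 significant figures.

k = Gd⁴/(8D³N_a) = (76.2×10³ × 2.6⁴) / (8 × 17.0³ × 5)
  = 3.48216e+06 / 196520 = 17.719 N/mm = 17719 N/m

17700 N/m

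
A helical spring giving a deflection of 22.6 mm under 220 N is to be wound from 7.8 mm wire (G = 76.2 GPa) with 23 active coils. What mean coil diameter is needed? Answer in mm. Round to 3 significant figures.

54.0 mm

Required rate k = F/δ = 220/22.6 = 9.7345 N/mm
D = (Gd⁴/(8N_a·k))^(1/3) = (76.2×10³·7.8⁴/(8·23·9.7345))^(1/3)
  = (157471)^(1/3) = 54.0008 mm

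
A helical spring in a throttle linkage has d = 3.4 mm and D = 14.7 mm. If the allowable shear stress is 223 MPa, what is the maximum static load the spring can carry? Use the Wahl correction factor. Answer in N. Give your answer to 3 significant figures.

C = D/d = 14.7/3.4 = 4.3235
K_W = (4C−1)/(4C−4) + 0.615/C = 16.294/13.294 + 0.1422 = 1.3679
τ_max = K·8FD/(πd³) → F_max = τ_allow·πd³/(8DK)
F_max = 223·π·3.4³/(8·14.7·1.3679) = 27535/160.87 = 171.17 N

171 N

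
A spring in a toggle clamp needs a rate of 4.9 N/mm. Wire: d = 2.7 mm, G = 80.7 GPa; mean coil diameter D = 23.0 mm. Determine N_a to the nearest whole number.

9

N_a = Gd⁴/(8D³k) = (80.7×10³ × 2.7⁴)/(8 × 23.0³ × 4.9)
    = 4.28873e+06 / 476946 = 8.992 → 9 coils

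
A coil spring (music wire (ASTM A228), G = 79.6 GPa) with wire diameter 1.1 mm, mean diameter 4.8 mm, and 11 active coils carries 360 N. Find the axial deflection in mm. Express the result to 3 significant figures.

k = Gd⁴/(8D³N_a) = (79.6×10³)(1.1⁴)/(8·4.8³·11) = 11.975 N/mm
δ = F/k = 360 / 11.975 = 30.062 mm

30.1 mm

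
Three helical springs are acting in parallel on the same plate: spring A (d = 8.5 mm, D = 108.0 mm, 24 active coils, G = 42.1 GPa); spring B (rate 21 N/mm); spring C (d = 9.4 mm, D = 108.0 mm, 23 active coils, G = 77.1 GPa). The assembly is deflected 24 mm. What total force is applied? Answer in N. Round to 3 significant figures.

k_A = Gd⁴/(8D³N_a) = (42.1×10³)(8.5⁴)/(8·108.0³·24) = 0.90863 N/mm
k_C = Gd⁴/(8D³N_a) = (77.1×10³)(9.4⁴)/(8·108.0³·23) = 2.597 N/mm
Parallel: k_eq = 0.90863 + 21 + 2.597 = 24.506 N/mm
F = k_eq·δ = 24.506·24 = 588.14 N

588 N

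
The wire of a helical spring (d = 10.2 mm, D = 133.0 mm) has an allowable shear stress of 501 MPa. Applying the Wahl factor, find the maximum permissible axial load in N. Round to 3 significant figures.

1410 N

C = D/d = 133.0/10.2 = 13.0392
K_W = (4C−1)/(4C−4) + 0.615/C = 51.157/48.157 + 0.0472 = 1.1095
τ_max = K·8FD/(πd³) → F_max = τ_allow·πd³/(8DK)
F_max = 501·π·10.2³/(8·133.0·1.1095) = 1.6703e+06/1180.5 = 1414.9 N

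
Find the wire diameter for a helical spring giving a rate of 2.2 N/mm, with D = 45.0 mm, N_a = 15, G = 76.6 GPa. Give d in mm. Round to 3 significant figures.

4.21 mm

d = (8D³N_a·k / G)^(1/4) = (8·45.0³·15·2.2 / (76.6×10³))^0.25
  = (314.06)^0.25 = 4.2097 mm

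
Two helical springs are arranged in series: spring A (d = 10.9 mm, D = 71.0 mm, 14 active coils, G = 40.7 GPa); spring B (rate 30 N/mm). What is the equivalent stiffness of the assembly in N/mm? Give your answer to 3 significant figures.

k_A = Gd⁴/(8D³N_a) = (40.7×10³)(10.9⁴)/(8·71.0³·14) = 14.332 N/mm
Series: 1/k_eq = 1/14.332 + 1/30 = 0.10311; k_eq = 9.6986 N/mm

9.70 N/mm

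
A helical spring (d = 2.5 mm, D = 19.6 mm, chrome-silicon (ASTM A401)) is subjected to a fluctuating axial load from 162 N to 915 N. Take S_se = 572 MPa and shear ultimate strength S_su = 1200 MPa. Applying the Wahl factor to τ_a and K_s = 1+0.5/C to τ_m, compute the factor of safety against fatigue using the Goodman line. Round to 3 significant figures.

C = D/d = 19.6/2.5 = 7.8400; K_W = (4C−1)/(4C−4)+0.615/C = 1.1881; K_s = 1+0.5/C = 1.0638
F_a = (F_max−F_min)/2 = 376.5 N; F_m = (F_max+F_min)/2 = 538.5 N
τ_a = K_W·8F_aD/(πd³) = 1.1881 × 1202.7 = 1428.9 MPa
τ_m = K_s·8F_mD/(πd³) = 1.0638 × 1720.1 = 1829.8 MPa
Goodman: 1/n_f = τ_a/S_se + τ_m/S_su = 1428.9/572 + 1829.8/1200 = 2.49802 + 1.52486 = 4.0229
n_f = 1/4.0229 = 0.2486

0.249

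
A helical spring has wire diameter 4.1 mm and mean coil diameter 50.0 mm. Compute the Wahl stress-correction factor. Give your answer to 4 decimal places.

1.1174

C = D/d = 50.0/4.1 = 12.1951
K_W = (4C−1)/(4C−4) + 0.615/C = 47.780/44.780 + 0.0504 = 1.1174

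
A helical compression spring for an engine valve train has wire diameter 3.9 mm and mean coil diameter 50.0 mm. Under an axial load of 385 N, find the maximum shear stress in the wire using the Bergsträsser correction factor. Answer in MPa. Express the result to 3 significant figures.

Spring index C = D/d = 50.0/3.9 = 12.8205
K_B = (4C+2)/(4C−3) = 53.282/48.282 = 1.1036
τ₀ = 8FD/(πd³) = 8·385·50.0/(π·3.9³) = 154000/186.36 = 826.37 MPa
τ_max = K·τ₀ = 1.1036 × 826.37 = 911.95 MPa

912 MPa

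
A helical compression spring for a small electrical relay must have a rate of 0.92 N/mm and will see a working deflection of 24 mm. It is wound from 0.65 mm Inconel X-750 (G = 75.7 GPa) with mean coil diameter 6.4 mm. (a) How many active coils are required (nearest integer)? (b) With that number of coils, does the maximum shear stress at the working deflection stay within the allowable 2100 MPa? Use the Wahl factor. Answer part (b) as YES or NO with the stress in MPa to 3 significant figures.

(a) 7 coils; (b) YES, τ_max = 1500 MPa

N_a = Gd⁴/(8D³k) = (75.7×10³)(0.65⁴)/(8·6.4³·0.92) = 7.004 → N_a = 7
Actual rate k = Gd⁴/(8D³·7) = 0.92049 N/mm
Working load F = kδ = 0.92049·24 = 22.092 N
C = 6.4/0.65 = 9.8462; K_W = (4C−1)/(4C−4)+0.615/C = 1.1472
τ_max = K_W·8FD/(πd³) = 1.1472·1311 = 1504.1 MPa
τ_max ≤ 2100 MPa → acceptable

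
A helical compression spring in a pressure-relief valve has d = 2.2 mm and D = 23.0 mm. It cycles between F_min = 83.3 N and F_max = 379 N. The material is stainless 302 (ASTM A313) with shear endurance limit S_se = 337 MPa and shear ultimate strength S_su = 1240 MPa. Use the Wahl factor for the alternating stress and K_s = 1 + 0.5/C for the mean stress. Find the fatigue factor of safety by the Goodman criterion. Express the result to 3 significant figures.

0.262

C = D/d = 23.0/2.2 = 10.4545; K_W = (4C−1)/(4C−4)+0.615/C = 1.1382; K_s = 1+0.5/C = 1.0478
F_a = (F_max−F_min)/2 = 147.85 N; F_m = (F_max+F_min)/2 = 231.15 N
τ_a = K_W·8F_aD/(πd³) = 1.1382 × 813.24 = 925.6 MPa
τ_m = K_s·8F_mD/(πd³) = 1.0478 × 1271.4 = 1332.2 MPa
Goodman: 1/n_f = τ_a/S_se + τ_m/S_su = 925.6/337 + 1332.2/1240 = 2.74658 + 1.07439 = 3.821
n_f = 1/3.821 = 0.2617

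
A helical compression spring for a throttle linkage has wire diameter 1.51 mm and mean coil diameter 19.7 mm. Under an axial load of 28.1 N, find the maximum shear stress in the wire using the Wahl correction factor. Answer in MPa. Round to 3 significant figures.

Spring index C = D/d = 19.7/1.51 = 13.0464
K_W = (4C−1)/(4C−4) + 0.615/C = 51.185/48.185 + 0.0471 = 1.1094
τ₀ = 8FD/(πd³) = 8·28.1·19.7/(π·1.51³) = 4428.56/10.816 = 409.43 MPa
τ_max = K·τ₀ = 1.1094 × 409.43 = 454.22 MPa

454 MPa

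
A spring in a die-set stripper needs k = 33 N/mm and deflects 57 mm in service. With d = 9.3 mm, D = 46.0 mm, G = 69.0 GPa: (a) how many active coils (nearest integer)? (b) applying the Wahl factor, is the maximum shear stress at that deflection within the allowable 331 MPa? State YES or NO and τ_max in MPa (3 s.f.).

(a) 20 coils; (b) NO, τ_max = 362 MPa

N_a = Gd⁴/(8D³k) = (69.0×10³)(9.3⁴)/(8·46.0³·33) = 20.09 → N_a = 20
Actual rate k = Gd⁴/(8D³·20) = 33.143 N/mm
Working load F = kδ = 33.143·57 = 1889.1 N
C = 46.0/9.3 = 4.9462; K_W = (4C−1)/(4C−4)+0.615/C = 1.3144
τ_max = K_W·8FD/(πd³) = 1.3144·275.11 = 361.61 MPa
τ_max > 331 MPa → exceeds allowable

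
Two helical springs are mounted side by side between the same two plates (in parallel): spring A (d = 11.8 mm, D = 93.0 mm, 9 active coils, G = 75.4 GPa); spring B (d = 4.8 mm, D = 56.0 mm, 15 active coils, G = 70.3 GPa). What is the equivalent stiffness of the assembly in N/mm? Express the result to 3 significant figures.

k_A = Gd⁴/(8D³N_a) = (75.4×10³)(11.8⁴)/(8·93.0³·9) = 25.242 N/mm
k_B = Gd⁴/(8D³N_a) = (70.3×10³)(4.8⁴)/(8·56.0³·15) = 1.7708 N/mm
Parallel: k_eq = 25.242 + 1.7708 = 27.012 N/mm

27.0 N/mm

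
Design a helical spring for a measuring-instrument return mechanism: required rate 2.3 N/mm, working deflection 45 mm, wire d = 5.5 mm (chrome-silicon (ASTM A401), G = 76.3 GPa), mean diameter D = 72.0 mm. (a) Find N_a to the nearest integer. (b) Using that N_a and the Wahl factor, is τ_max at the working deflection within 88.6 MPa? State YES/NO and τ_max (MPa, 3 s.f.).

(a) 10 coils; (b) NO, τ_max = 129 MPa

N_a = Gd⁴/(8D³k) = (76.3×10³)(5.5⁴)/(8·72.0³·2.3) = 10.17 → N_a = 10
Actual rate k = Gd⁴/(8D³·10) = 2.3382 N/mm
Working load F = kδ = 2.3382·45 = 105.22 N
C = 72.0/5.5 = 13.0909; K_W = (4C−1)/(4C−4)+0.615/C = 1.1090
τ_max = K_W·8FD/(πd³) = 1.1090·115.95 = 128.59 MPa
τ_max > 88.6 MPa → exceeds allowable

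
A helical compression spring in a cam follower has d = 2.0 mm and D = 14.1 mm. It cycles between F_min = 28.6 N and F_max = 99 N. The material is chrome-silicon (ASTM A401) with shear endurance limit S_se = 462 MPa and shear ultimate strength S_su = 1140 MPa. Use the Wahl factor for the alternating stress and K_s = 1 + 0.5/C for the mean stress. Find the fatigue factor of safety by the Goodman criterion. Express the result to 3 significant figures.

C = D/d = 14.1/2.0 = 7.0500; K_W = (4C−1)/(4C−4)+0.615/C = 1.2112; K_s = 1+0.5/C = 1.0709
F_a = (F_max−F_min)/2 = 35.2 N; F_m = (F_max+F_min)/2 = 63.8 N
τ_a = K_W·8F_aD/(πd³) = 1.2112 × 157.98 = 191.35 MPa
τ_m = K_s·8F_mD/(πd³) = 1.0709 × 286.35 = 306.65 MPa
Goodman: 1/n_f = τ_a/S_se + τ_m/S_su = 191.35/462 + 306.65/1140 = 0.41418 + 0.26899 = 0.68317
n_f = 1/0.68317 = 1.464

1.46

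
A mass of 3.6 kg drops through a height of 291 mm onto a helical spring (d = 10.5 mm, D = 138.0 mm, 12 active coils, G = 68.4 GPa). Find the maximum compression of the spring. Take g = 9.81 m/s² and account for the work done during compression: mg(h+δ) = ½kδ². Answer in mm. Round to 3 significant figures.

90.4 mm

k = Gd⁴/(8D³N_a) = (68.4×10³)(10.5⁴)/(8·138.0³·12) = 3.2954 N/mm
W = mg = 3.6 × 9.81 = 35.316 N
½kδ² − Wδ − Wh = 0 → δ = (W + √(W² + 2kWh))/k
δ = (35.316 + √(1247.2 + 67732.8))/3.2954 = (35.316 + 262.64)/3.2954 = 90.417 mm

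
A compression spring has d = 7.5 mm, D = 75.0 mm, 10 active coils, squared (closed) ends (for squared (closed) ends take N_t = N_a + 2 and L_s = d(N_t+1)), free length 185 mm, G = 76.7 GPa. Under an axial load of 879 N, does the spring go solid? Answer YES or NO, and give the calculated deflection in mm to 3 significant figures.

k = Gd⁴/(8D³N_a) = (76.7×10³)(7.5⁴)/(8·75.0³·10) = 7.1906 N/mm
N_t = 12; L_s = 7.5·13 = 97.5 mm; δ_solid = L₀ − L_s = 185 − 97.5 = 87.5 mm
δ = F/k = 879/7.1906 = 122.24 mm
δ ≥ δ_solid → spring goes solid

YES, δ = 122 mm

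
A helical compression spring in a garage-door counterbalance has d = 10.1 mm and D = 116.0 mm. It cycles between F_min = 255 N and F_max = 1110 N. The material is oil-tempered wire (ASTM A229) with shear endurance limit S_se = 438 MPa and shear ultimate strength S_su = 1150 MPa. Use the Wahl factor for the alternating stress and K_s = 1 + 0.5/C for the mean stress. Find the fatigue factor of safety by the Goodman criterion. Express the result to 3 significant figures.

2.03

C = D/d = 116.0/10.1 = 11.4851; K_W = (4C−1)/(4C−4)+0.615/C = 1.1251; K_s = 1+0.5/C = 1.0435
F_a = (F_max−F_min)/2 = 427.5 N; F_m = (F_max+F_min)/2 = 682.5 N
τ_a = K_W·8F_aD/(πd³) = 1.1251 × 122.57 = 137.9 MPa
τ_m = K_s·8F_mD/(πd³) = 1.0435 × 195.68 = 204.19 MPa
Goodman: 1/n_f = τ_a/S_se + τ_m/S_su = 137.9/438 + 204.19/1150 = 0.31483 + 0.17756 = 0.49239
n_f = 1/0.49239 = 2.031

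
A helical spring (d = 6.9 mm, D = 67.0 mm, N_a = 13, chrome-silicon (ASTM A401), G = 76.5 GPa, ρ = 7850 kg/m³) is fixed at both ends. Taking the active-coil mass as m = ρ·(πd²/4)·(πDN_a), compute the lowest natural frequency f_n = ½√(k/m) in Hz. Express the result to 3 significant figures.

41.5 Hz

k = Gd⁴/(8D³N_a) = (76.5×10³)(6.9⁴)/(8·67.0³·13) = 5.5437 N/mm = 5543.7 N/m
Wire length L = πDN_a = π·67.0·13 = 2736.3 mm
m = ρ·(πd²/4)·L = 7850 × 37.393×10⁻⁶ m² × 2.7363 m = 0.8032 kg
f_n = ½√(k/m) = 0.5·√(5543.7/0.8032) = 0.5·√(6902) = 41.539 Hz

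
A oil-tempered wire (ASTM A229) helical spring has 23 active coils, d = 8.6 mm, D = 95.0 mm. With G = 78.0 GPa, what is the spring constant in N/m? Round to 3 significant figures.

2700 N/m

k = Gd⁴/(8D³N_a) = (78.0×10³ × 8.6⁴) / (8 × 95.0³ × 23)
  = 4.26666e+08 / 1.57757e+08 = 2.7046 N/mm = 2704.6 N/m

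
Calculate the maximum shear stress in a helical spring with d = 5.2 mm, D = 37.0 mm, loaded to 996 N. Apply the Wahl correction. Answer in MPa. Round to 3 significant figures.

807 MPa

Spring index C = D/d = 37.0/5.2 = 7.1154
K_W = (4C−1)/(4C−4) + 0.615/C = 27.462/24.462 + 0.0864 = 1.2091
τ₀ = 8FD/(πd³) = 8·996·37.0/(π·5.2³) = 294816/441.73 = 667.41 MPa
τ_max = K·τ₀ = 1.2091 × 667.41 = 806.95 MPa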